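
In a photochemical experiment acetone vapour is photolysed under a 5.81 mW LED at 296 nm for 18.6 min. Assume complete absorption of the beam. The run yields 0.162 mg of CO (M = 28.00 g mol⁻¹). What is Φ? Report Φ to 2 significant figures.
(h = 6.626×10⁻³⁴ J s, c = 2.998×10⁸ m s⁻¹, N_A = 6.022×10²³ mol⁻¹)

Φ = 0.36

Product: 0.162 mg / 28.00 g mol⁻¹ = 5.786×10⁻⁶ mol.
Photon energy at 296 nm: hc/λ = (6.626×10⁻³⁴)(2.998×10⁸)/(296×10⁻⁹) = 6.711×10⁻¹⁹ J.
Energy delivered: (5.81 mW)(1116 s) = 6.484 J.
Photons incident: 6.484 / 6.711×10⁻¹⁹ = 9.662×10¹⁸, i.e. 9.662×10¹⁸/6.022×10²³ = 1.604×10⁻⁵ mol.
Φ = 5.786×10⁻⁶ mol / 1.604×10⁻⁵ mol photons = 0.36.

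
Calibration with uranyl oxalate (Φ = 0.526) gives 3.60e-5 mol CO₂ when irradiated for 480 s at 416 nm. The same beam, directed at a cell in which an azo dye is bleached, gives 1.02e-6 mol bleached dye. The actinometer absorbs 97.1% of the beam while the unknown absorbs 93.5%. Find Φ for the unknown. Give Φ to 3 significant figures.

Φ = 0.0155

Photons absorbed by the actinometer: 3.60e-5 / 0.526 = 6.844e-5 mol.
Incident flux: 6.844e-5 / 0.971 = 7.048e-5 einstein.
Absorbed by unknown: 0.935 × 7.048e-5 = 6.590e-5 mol.
Φ(unknown) = 1.02e-6 / 6.590e-5 = 0.0155.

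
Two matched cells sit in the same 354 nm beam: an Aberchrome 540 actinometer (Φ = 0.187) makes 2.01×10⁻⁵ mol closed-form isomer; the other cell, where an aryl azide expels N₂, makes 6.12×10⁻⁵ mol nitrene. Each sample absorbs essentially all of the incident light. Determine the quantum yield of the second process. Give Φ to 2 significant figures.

Φ = 0.57

Photons absorbed by the actinometer: 2.01×10⁻⁵ / 0.187 = 1.075×10⁻⁴ mol.
Φ(unknown) = 6.12×10⁻⁵ / 1.075×10⁻⁴ = 0.57.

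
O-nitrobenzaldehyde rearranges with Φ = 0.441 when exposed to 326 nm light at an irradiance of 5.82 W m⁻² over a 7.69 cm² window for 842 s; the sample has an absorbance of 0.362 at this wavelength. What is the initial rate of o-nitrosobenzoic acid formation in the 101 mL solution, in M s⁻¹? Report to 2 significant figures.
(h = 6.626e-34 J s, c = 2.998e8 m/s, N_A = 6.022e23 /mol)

3.0e-8 M s⁻¹

Photon energy at 326 nm: hc/λ = (6.626e-34)(2.998e8)/(326e-9) = 6.093e-19 J.
Energy delivered: (5.82 W m⁻²)(7.69e-4 m²)(842 s) = 3.768 J.
Photons incident: 3.768 / 6.093e-19 = 6.184e18, i.e. 6.184e18/6.022e23 = 1.027e-5 mol.
Fraction absorbed: 1 − 10^(−0.362) = 0.5655.
Photons absorbed: 0.5655 × 1.027e-5 = 5.808e-6 mol.
Product formed: 0.441 × 5.808e-6 = 2.561e-6 mol.
Rate: 2.561e-6 mol / (842 s × 0.101 L) = 3.0e-8 M s⁻¹.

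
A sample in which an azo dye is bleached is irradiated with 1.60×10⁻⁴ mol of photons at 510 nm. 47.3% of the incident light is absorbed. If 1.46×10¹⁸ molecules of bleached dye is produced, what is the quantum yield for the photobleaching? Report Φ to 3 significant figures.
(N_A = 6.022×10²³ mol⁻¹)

Product: 1.46×10¹⁸ / 6.022×10²³ = 2.424×10⁻⁶ mol.
Photons absorbed: 0.473 × 1.60×10⁻⁴ = 7.568×10⁻⁵ mol.
Φ = 2.424×10⁻⁶ mol / 7.568×10⁻⁵ mol photons = 0.0320.

Φ = 0.0320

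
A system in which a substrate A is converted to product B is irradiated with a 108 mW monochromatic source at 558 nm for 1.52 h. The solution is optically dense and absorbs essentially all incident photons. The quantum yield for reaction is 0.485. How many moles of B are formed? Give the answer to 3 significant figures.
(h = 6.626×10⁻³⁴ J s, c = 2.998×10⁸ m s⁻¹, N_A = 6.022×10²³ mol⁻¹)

0.00134 mol

Photon energy at 558 nm: hc/λ = (6.626×10⁻³⁴)(2.998×10⁸)/(558×10⁻⁹) = 3.560×10⁻¹⁹ J.
Energy delivered: (108 mW)(5472 s) = 591.0 J.
Photons incident: 591.0 / 3.560×10⁻¹⁹ = 1.660×10²¹, i.e. 1.660×10²¹/6.022×10²³ = 0.002757 mol.
Product: Φ × n_abs = 0.485 × 0.002757 = 0.001337 mol.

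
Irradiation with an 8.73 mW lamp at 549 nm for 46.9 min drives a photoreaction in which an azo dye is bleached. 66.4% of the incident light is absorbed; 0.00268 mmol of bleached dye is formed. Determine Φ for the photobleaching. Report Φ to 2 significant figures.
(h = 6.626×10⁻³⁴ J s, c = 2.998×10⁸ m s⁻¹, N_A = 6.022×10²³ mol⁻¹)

Product: 0.00268 mmol = 2.68×10⁻⁶ mol.
Photon energy at 549 nm: hc/λ = (6.626×10⁻³⁴)(2.998×10⁸)/(549×10⁻⁹) = 3.618×10⁻¹⁹ J.
Energy delivered: (8.73 mW)(2814 s) = 24.57 J.
Photons incident: 24.57 / 3.618×10⁻¹⁹ = 6.791×10¹⁹, i.e. 6.791×10¹⁹/6.022×10²³ = 1.128×10⁻⁴ mol.
Photons absorbed: 0.664 × 1.128×10⁻⁴ = 7.490×10⁻⁵ mol.
Φ = 2.68×10⁻⁶ mol / 7.490×10⁻⁵ mol photons = 0.036.

Φ = 0.036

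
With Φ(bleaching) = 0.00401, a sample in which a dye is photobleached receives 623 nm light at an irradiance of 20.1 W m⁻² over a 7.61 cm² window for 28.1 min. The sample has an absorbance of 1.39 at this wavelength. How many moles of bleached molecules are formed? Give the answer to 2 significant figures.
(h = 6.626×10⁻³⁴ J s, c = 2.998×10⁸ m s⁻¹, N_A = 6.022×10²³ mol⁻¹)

5.2×10⁻⁷ mol

Photon energy at 623 nm: hc/λ = (6.626×10⁻³⁴)(2.998×10⁸)/(623×10⁻⁹) = 3.189×10⁻¹⁹ J.
Energy delivered: (20.1 W m⁻²)(7.61×10⁻⁴ m²)(1686 s) = 25.79 J.
Photons incident: 25.79 / 3.189×10⁻¹⁹ = 8.087×10¹⁹, i.e. 8.087×10¹⁹/6.022×10²³ = 1.343×10⁻⁴ mol.
Fraction absorbed: 1 − 10^(−1.39) = 0.9593.
Photons absorbed: 0.9593 × 1.343×10⁻⁴ = 1.288×10⁻⁴ mol.
Product: Φ × n_abs = 0.00401 × 1.288×10⁻⁴ = 5.165×10⁻⁷ mol.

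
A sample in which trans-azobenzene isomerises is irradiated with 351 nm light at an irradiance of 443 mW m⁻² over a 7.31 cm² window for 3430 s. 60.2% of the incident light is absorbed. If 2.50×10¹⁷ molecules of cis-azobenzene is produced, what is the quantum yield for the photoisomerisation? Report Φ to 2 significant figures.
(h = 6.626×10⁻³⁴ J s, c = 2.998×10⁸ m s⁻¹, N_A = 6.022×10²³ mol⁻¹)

Product: 2.50×10¹⁷ / 6.022×10²³ = 4.151×10⁻⁷ mol.
Photon energy at 351 nm: hc/λ = (6.626×10⁻³⁴)(2.998×10⁸)/(351×10⁻⁹) = 5.659×10⁻¹⁹ J.
Energy delivered: (443 mW m⁻²)(7.31×10⁻⁴ m²)(3430 s) = 1.111 J.
Photons incident: 1.111 / 5.659×10⁻¹⁹ = 1.963×10¹⁸, i.e. 1.963×10¹⁸/6.022×10²³ = 3.260×10⁻⁶ mol.
Photons absorbed: 0.602 × 3.260×10⁻⁶ = 1.963×10⁻⁶ mol.
Φ = 4.151×10⁻⁷ mol / 1.963×10⁻⁶ mol photons = 0.21.

Φ = 0.21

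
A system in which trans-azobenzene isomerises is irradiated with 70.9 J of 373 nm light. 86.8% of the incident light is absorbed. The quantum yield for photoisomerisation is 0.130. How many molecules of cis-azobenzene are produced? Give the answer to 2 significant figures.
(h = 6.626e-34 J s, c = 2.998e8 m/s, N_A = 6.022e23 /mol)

1.5e19 molecules

Photon energy at 373 nm: hc/λ = (6.626e-34)(2.998e8)/(373e-9) = 5.326e-19 J.
Photons incident: 70.9 / 5.326e-19 = 1.331e20, i.e. 1.331e20/6.022e23 = 2.210e-4 mol.
Photons absorbed: 0.868 × 2.210e-4 = 1.918e-4 mol.
Product: Φ × n_abs = 0.130 × 1.918e-4 = 2.493e-5 mol.
As a count: 2.493e-5 × 6.022e23 = 1.5e19.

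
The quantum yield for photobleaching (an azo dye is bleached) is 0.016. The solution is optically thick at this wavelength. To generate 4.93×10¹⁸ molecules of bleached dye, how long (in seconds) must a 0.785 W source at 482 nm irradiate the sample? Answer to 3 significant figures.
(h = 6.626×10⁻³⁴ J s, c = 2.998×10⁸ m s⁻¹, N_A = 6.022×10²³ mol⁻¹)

Product: 4.93×10¹⁸ / 6.022×10²³ = 8.187×10⁻⁶ mol.
Photons that must be absorbed: 8.187×10⁻⁶ / 0.016 = 5.117×10⁻⁴ mol.
Photon energy: hc/λ = 4.121×10⁻¹⁹ J; per mole, 2.482×10⁵ J mol⁻¹.
Energy required: 5.117×10⁻⁴ × 2.482×10⁵ = 127.0 J.
Time: 127.0 J / 0.785 W = 162 s.

t ≈ 162 s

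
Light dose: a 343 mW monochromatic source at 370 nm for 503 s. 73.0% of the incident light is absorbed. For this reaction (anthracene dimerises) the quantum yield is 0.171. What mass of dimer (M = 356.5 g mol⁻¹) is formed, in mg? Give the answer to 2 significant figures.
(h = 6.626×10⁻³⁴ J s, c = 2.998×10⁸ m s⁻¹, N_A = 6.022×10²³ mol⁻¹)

Photon energy at 370 nm: hc/λ = (6.626×10⁻³⁴)(2.998×10⁸)/(370×10⁻⁹) = 5.369×10⁻¹⁹ J.
Energy delivered: (343 mW)(503 s) = 172.5 J.
Photons incident: 172.5 / 5.369×10⁻¹⁹ = 3.213×10²⁰, i.e. 3.213×10²⁰/6.022×10²³ = 5.335×10⁻⁴ mol.
Photons absorbed: 0.730 × 5.335×10⁻⁴ = 3.895×10⁻⁴ mol.
Product: Φ × n_abs = 0.171 × 3.895×10⁻⁴ = 6.660×10⁻⁵ mol.
Mass: 6.660×10⁻⁵ × 356.5 = 0.02374 g = 24 mg.

24 mg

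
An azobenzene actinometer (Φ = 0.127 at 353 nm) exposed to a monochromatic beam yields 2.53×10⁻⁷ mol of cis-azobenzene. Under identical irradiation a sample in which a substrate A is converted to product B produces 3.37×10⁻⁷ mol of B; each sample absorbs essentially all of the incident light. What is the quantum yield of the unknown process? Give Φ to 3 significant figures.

Photons absorbed by the actinometer: 2.53×10⁻⁷ / 0.127 = 1.992×10⁻⁶ mol.
Φ(unknown) = 3.37×10⁻⁷ / 1.992×10⁻⁶ = 0.169.

Φ = 0.169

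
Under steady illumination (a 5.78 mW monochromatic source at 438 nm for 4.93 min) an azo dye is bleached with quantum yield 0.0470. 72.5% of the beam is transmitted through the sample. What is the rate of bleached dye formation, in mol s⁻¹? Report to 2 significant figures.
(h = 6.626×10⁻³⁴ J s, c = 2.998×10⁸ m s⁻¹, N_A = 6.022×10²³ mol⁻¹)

Photon energy at 438 nm: hc/λ = (6.626×10⁻³⁴)(2.998×10⁸)/(438×10⁻⁹) = 4.535×10⁻¹⁹ J.
Energy delivered: (5.78 mW)(295.8 s) = 1.710 J.
Photons incident: 1.710 / 4.535×10⁻¹⁹ = 3.771×10¹⁸, i.e. 3.771×10¹⁸/6.022×10²³ = 6.262×10⁻⁶ mol.
Fraction absorbed: 1 − 72.5/100 = 0.2750.
Photons absorbed: 0.2750 × 6.262×10⁻⁶ = 1.722×10⁻⁶ mol.
Product formed: 0.0470 × 1.722×10⁻⁶ = 8.093×10⁻⁸ mol.
Rate: 8.093×10⁻⁸ / 295.8 s = 2.7×10⁻¹⁰ mol s⁻¹.

2.7×10⁻¹⁰ mol s⁻¹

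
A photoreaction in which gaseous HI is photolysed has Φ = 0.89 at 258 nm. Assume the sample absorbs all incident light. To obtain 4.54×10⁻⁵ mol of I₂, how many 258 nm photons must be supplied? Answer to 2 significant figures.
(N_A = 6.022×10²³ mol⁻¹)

3.1×10¹⁹ photons

Photons that must be absorbed: 4.54×10⁻⁵ / 0.89 = 5.101×10⁻⁵ mol.
Photon count: 5.101×10⁻⁵ × 6.022×10²³ = 3.1×10¹⁹.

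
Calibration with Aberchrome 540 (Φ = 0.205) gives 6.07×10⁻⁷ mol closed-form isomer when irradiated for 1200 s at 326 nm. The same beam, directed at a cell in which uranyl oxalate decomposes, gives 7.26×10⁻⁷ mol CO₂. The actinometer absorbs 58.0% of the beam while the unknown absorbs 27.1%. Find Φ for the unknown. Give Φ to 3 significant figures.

Photons absorbed by the actinometer: 6.07×10⁻⁷ / 0.205 = 2.961×10⁻⁶ mol.
Incident flux: 2.961×10⁻⁶ / 0.580 = 5.105×10⁻⁶ einstein.
Absorbed by unknown: 0.271 × 5.105×10⁻⁶ = 1.383×10⁻⁶ mol.
Φ(unknown) = 7.26×10⁻⁷ / 1.383×10⁻⁶ = 0.525.

Φ = 0.525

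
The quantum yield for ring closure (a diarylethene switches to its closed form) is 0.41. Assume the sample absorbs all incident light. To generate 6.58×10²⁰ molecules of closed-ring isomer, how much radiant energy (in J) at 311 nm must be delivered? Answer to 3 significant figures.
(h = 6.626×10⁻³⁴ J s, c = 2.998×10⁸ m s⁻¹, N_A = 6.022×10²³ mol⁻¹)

1030 J

Product: 6.58×10²⁰ / 6.022×10²³ = 0.001093 mol.
Photons that must be absorbed: 0.001093 / 0.41 = 0.002666 mol.
Photon energy: hc/λ = 6.387×10⁻¹⁹ J; per mole, 3.846×10⁵ J mol⁻¹.
Energy required: 0.002666 × 3.846×10⁵ = 1030 J.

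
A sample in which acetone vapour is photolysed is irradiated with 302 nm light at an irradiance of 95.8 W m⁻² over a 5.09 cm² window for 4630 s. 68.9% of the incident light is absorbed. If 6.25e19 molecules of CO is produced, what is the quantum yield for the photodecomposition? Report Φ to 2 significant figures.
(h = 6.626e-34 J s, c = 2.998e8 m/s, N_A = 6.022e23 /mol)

Φ = 0.26

Product: 6.25e19 / 6.022e23 = 1.038e-4 mol.
Photon energy at 302 nm: hc/λ = (6.626e-34)(2.998e8)/(302e-9) = 6.578e-19 J.
Energy delivered: (95.8 W m⁻²)(5.09e-4 m²)(4630 s) = 225.8 J.
Photons incident: 225.8 / 6.578e-19 = 3.433e20, i.e. 3.433e20/6.022e23 = 5.701e-4 mol.
Photons absorbed: 0.689 × 5.701e-4 = 3.928e-4 mol.
Φ = 1.038e-4 mol / 3.928e-4 mol photons = 0.26.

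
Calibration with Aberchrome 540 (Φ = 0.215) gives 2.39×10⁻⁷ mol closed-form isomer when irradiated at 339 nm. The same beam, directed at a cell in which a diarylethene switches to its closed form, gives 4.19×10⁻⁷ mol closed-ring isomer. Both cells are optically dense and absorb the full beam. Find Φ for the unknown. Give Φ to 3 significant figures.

Φ = 0.377

Photons absorbed by the actinometer: 2.39×10⁻⁷ / 0.215 = 1.112×10⁻⁶ mol.
Φ(unknown) = 4.19×10⁻⁷ / 1.112×10⁻⁶ = 0.377.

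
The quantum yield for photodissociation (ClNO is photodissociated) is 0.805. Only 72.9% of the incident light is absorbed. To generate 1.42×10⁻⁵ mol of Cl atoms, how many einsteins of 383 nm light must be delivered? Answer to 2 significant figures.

2.4×10⁻⁵ einstein

Photons that must be absorbed: 1.42×10⁻⁵ / 0.805 = 1.764×10⁻⁵ mol.
Incident photons needed: 1.764×10⁻⁵ / 0.729 = 2.420×10⁻⁵ mol.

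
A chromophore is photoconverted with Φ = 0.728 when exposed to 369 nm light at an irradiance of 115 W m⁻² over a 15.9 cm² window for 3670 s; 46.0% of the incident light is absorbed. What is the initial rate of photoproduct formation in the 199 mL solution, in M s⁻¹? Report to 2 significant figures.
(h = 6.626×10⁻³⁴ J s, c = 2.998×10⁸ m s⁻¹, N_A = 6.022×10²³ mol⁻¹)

9.5×10⁻⁷ M s⁻¹

Photon energy at 369 nm: hc/λ = (6.626×10⁻³⁴)(2.998×10⁸)/(369×10⁻⁹) = 5.383×10⁻¹⁹ J.
Energy delivered: (115 W m⁻²)(15.9×10⁻⁴ m²)(3670 s) = 671.1 J.
Photons incident: 671.1 / 5.383×10⁻¹⁹ = 1.247×10²¹, i.e. 1.247×10²¹/6.022×10²³ = 0.002071 mol.
Photons absorbed: 0.460 × 0.002071 = 9.527×10⁻⁴ mol.
Product formed: 0.728 × 9.527×10⁻⁴ = 6.936×10⁻⁴ mol.
Rate: 6.936×10⁻⁴ mol / (3670 s × 0.199 L) = 9.5×10⁻⁷ M s⁻¹.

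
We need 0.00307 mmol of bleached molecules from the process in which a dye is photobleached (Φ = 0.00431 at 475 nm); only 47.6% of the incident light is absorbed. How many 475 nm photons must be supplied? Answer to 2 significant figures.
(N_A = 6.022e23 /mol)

Product: 0.00307 mmol = 3.07e-6 mol.
Photons that must be absorbed: 3.07e-6 / 0.00431 = 7.123e-4 mol.
Incident photons needed: 7.123e-4 / 0.476 = 0.001496 mol.
Photon count: 0.001496 × 6.022e23 = 9.0e20.

9.0e20 photons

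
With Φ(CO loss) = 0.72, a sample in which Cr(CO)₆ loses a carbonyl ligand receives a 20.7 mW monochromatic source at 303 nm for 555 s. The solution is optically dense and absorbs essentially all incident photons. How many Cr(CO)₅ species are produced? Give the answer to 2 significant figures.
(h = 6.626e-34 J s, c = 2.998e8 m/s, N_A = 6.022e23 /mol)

Photon energy at 303 nm: hc/λ = (6.626e-34)(2.998e8)/(303e-9) = 6.556e-19 J.
Energy delivered: (20.7 mW)(555 s) = 11.49 J.
Photons incident: 11.49 / 6.556e-19 = 1.753e19, i.e. 1.753e19/6.022e23 = 2.911e-5 mol.
Product: Φ × n_abs = 0.72 × 2.911e-5 = 2.096e-5 mol.
As a count: 2.096e-5 × 6.022e23 = 1.3e19.

1.3e19 species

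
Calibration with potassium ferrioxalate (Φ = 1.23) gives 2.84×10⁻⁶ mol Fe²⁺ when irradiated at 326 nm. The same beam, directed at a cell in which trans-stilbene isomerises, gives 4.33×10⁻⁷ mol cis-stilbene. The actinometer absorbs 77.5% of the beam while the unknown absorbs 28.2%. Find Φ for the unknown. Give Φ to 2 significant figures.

Φ = 0.52

Photons absorbed by the actinometer: 2.84×10⁻⁶ / 1.23 = 2.309×10⁻⁶ mol.
Incident flux: 2.309×10⁻⁶ / 0.775 = 2.979×10⁻⁶ einstein.
Absorbed by unknown: 0.282 × 2.979×10⁻⁶ = 8.401×10⁻⁷ mol.
Φ(unknown) = 4.33×10⁻⁷ / 8.401×10⁻⁷ = 0.52.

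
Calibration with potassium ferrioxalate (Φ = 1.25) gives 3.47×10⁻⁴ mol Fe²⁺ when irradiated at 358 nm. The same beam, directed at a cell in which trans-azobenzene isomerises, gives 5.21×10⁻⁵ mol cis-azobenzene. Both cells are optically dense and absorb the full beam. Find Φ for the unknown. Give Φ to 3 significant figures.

Photons absorbed by the actinometer: 3.47×10⁻⁴ / 1.25 = 2.776×10⁻⁴ mol.
Φ(unknown) = 5.21×10⁻⁵ / 2.776×10⁻⁴ = 0.188.

Φ = 0.188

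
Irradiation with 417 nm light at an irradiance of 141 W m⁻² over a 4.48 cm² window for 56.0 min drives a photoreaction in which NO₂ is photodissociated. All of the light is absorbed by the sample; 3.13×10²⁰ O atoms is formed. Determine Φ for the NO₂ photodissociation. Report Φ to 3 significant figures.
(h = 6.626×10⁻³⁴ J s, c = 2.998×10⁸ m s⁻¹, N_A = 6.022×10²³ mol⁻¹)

Product: 3.13×10²⁰ / 6.022×10²³ = 5.198×10⁻⁴ mol.
Photon energy at 417 nm: hc/λ = (6.626×10⁻³⁴)(2.998×10⁸)/(417×10⁻⁹) = 4.764×10⁻¹⁹ J.
Energy delivered: (141 W m⁻²)(4.48×10⁻⁴ m²)(3360 s) = 212.2 J.
Photons incident: 212.2 / 4.764×10⁻¹⁹ = 4.454×10²⁰, i.e. 4.454×10²⁰/6.022×10²³ = 7.396×10⁻⁴ mol.
Φ = 5.198×10⁻⁴ mol / 7.396×10⁻⁴ mol photons = 0.703.

Φ = 0.703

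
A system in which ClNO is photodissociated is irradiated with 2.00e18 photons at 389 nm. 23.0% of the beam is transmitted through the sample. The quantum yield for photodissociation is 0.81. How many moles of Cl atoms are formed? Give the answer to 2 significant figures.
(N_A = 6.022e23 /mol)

2.1e-6 mol

Moles of photons: 2.00e18 / 6.022e23 = 3.321e-6 mol.
Fraction absorbed: 1 − 23.0/100 = 0.7700.
Photons absorbed: 0.7700 × 3.321e-6 = 2.557e-6 mol.
Product: Φ × n_abs = 0.81 × 2.557e-6 = 2.071e-6 mol.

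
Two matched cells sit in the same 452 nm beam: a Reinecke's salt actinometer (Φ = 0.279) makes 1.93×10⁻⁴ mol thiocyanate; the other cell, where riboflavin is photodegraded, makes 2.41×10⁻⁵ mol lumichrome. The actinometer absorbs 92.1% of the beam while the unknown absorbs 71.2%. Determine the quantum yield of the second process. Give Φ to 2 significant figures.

Φ = 0.045

Photons absorbed by the actinometer: 1.93×10⁻⁴ / 0.279 = 6.918×10⁻⁴ mol.
Incident flux: 6.918×10⁻⁴ / 0.921 = 7.511×10⁻⁴ einstein.
Absorbed by unknown: 0.712 × 7.511×10⁻⁴ = 5.348×10⁻⁴ mol.
Φ(unknown) = 2.41×10⁻⁵ / 5.348×10⁻⁴ = 0.045.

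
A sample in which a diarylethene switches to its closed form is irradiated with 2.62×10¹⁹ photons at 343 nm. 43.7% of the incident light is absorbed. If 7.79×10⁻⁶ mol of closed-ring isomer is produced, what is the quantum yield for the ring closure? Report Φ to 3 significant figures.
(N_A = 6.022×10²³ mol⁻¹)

Moles of photons: 2.62×10¹⁹ / 6.022×10²³ = 4.351×10⁻⁵ mol.
Photons absorbed: 0.437 × 4.351×10⁻⁵ = 1.901×10⁻⁵ mol.
Φ = 7.79×10⁻⁶ mol / 1.901×10⁻⁵ mol photons = 0.410.

Φ = 0.410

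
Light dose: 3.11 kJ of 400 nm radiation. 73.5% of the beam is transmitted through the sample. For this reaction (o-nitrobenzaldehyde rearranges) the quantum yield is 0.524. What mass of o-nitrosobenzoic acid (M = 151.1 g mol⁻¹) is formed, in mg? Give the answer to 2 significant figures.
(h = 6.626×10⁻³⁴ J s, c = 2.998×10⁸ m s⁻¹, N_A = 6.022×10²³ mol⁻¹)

Photon energy at 400 nm: hc/λ = (6.626×10⁻³⁴)(2.998×10⁸)/(400×10⁻⁹) = 4.966×10⁻¹⁹ J.
Incident energy: 3.11 kJ = 3110 J.
Photons incident: 3110 / 4.966×10⁻¹⁹ = 6.263×10²¹, i.e. 6.263×10²¹/6.022×10²³ = 0.01040 mol.
Fraction absorbed: 1 − 73.5/100 = 0.2650.
Photons absorbed: 0.2650 × 0.01040 = 0.002756 mol.
Product: Φ × n_abs = 0.524 × 0.002756 = 0.001444 mol.
Mass: 0.001444 × 151.1 = 0.2182 g = 220 mg.

220 mg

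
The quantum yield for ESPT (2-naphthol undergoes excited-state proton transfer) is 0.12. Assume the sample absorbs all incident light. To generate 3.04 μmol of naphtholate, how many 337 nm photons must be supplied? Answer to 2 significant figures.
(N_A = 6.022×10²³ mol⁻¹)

Product: 3.04 μmol = 3.04×10⁻⁶ mol.
Photons that must be absorbed: 3.04×10⁻⁶ / 0.12 = 2.533×10⁻⁵ mol.
Photon count: 2.533×10⁻⁵ × 6.022×10²³ = 1.5×10¹⁹.

1.5×10¹⁹ photons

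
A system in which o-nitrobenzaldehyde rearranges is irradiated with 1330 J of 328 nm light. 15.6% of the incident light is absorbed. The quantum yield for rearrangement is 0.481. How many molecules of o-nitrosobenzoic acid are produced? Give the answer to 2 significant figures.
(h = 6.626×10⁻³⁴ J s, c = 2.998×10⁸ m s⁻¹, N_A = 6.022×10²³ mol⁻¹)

1.6×10²⁰ molecules

Photon energy at 328 nm: hc/λ = (6.626×10⁻³⁴)(2.998×10⁸)/(328×10⁻⁹) = 6.056×10⁻¹⁹ J.
Photons incident: 1330 / 6.056×10⁻¹⁹ = 2.196×10²¹, i.e. 2.196×10²¹/6.022×10²³ = 0.003647 mol.
Photons absorbed: 0.156 × 0.003647 = 5.689×10⁻⁴ mol.
Product: Φ × n_abs = 0.481 × 5.689×10⁻⁴ = 2.736×10⁻⁴ mol.
As a count: 2.736×10⁻⁴ × 6.022×10²³ = 1.6×10²⁰.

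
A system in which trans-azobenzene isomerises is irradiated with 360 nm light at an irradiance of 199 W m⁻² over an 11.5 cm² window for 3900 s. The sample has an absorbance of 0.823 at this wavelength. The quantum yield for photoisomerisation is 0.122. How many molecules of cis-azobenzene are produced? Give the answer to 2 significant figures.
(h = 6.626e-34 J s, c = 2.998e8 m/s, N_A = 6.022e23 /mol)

Photon energy at 360 nm: hc/λ = (6.626e-34)(2.998e8)/(360e-9) = 5.518e-19 J.
Energy delivered: (199 W m⁻²)(11.5e-4 m²)(3900 s) = 892.5 J.
Photons incident: 892.5 / 5.518e-19 = 1.617e21, i.e. 1.617e21/6.022e23 = 0.002685 mol.
Fraction absorbed: 1 − 10^(−0.823) = 0.8497.
Photons absorbed: 0.8497 × 0.002685 = 0.002281 mol.
Product: Φ × n_abs = 0.122 × 0.002281 = 2.783e-4 mol.
As a count: 2.783e-4 × 6.022e23 = 1.7e20.

1.7e20 molecules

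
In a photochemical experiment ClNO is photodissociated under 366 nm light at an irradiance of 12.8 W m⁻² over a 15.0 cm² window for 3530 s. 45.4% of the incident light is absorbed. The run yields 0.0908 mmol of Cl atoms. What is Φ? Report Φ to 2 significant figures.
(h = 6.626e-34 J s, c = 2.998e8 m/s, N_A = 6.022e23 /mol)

Φ = 0.96

Product: 0.0908 mmol = 9.08e-5 mol.
Photon energy at 366 nm: hc/λ = (6.626e-34)(2.998e8)/(366e-9) = 5.428e-19 J.
Energy delivered: (12.8 W m⁻²)(15.0e-4 m²)(3530 s) = 67.78 J.
Photons incident: 67.78 / 5.428e-19 = 1.249e20, i.e. 1.249e20/6.022e23 = 2.074e-4 mol.
Photons absorbed: 0.454 × 2.074e-4 = 9.416e-5 mol.
Φ = 9.08e-5 mol / 9.416e-5 mol photons = 0.96.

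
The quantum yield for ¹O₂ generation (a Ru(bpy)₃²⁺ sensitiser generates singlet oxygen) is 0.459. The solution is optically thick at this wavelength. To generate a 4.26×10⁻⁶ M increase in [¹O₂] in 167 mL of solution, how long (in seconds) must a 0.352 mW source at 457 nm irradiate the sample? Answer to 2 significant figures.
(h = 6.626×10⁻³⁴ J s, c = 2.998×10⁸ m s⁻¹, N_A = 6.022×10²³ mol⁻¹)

t ≈ 1200 s

Product: (4.26×10⁻⁶ M)(0.167 L) = 7.114×10⁻⁷ mol.
Photons that must be absorbed: 7.114×10⁻⁷ / 0.459 = 1.550×10⁻⁶ mol.
Photon energy: hc/λ = 4.347×10⁻¹⁹ J; per mole, 2.618×10⁵ J mol⁻¹.
Energy required: 1.550×10⁻⁶ × 2.618×10⁵ = 0.4058 J.
Time: 0.4058 J / 0.000352 W = 1200 s.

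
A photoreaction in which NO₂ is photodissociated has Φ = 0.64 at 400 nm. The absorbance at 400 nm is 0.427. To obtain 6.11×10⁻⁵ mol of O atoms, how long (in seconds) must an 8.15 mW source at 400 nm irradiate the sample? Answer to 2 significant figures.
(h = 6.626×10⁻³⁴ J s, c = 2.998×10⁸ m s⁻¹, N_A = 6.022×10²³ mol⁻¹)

t ≈ 5600 s

Photons that must be absorbed: 6.11×10⁻⁵ / 0.64 = 9.547×10⁻⁵ mol.
Fraction absorbed: 1 − 10^(−0.427) = 0.6259.
Incident photons needed: 9.547×10⁻⁵ / 0.6259 = 1.525×10⁻⁴ mol.
Photon energy: hc/λ = 4.966×10⁻¹⁹ J; per mole, 2.991×10⁵ J mol⁻¹.
Energy required: 1.525×10⁻⁴ × 2.991×10⁵ = 45.61 J.
Time: 45.61 J / 0.00815 W = 5600 s.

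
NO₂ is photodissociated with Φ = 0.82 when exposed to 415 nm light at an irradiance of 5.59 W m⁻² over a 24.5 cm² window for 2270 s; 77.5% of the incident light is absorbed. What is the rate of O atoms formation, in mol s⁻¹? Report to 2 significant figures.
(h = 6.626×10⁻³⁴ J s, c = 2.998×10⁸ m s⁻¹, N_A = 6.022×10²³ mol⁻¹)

Photon energy at 415 nm: hc/λ = (6.626×10⁻³⁴)(2.998×10⁸)/(415×10⁻⁹) = 4.787×10⁻¹⁹ J.
Energy delivered: (5.59 W m⁻²)(24.5×10⁻⁴ m²)(2270 s) = 31.09 J.
Photons incident: 31.09 / 4.787×10⁻¹⁹ = 6.495×10¹⁹, i.e. 6.495×10¹⁹/6.022×10²³ = 1.079×10⁻⁴ mol.
Photons absorbed: 0.775 × 1.079×10⁻⁴ = 8.362×10⁻⁵ mol.
Product formed: 0.82 × 8.362×10⁻⁵ = 6.857×10⁻⁵ mol.
Rate: 6.857×10⁻⁵ / 2270 s = 3.0×10⁻⁸ mol s⁻¹.

3.0×10⁻⁸ mol s⁻¹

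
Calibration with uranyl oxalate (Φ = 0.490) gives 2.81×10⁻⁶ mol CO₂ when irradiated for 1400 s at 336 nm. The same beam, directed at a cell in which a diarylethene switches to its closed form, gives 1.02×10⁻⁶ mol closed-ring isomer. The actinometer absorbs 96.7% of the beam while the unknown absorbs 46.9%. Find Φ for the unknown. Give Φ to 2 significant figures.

Photons absorbed by the actinometer: 2.81×10⁻⁶ / 0.490 = 5.735×10⁻⁶ mol.
Incident flux: 5.735×10⁻⁶ / 0.967 = 5.931×10⁻⁶ einstein.
Absorbed by unknown: 0.469 × 5.931×10⁻⁶ = 2.782×10⁻⁶ mol.
Φ(unknown) = 1.02×10⁻⁶ / 2.782×10⁻⁶ = 0.37.

Φ = 0.37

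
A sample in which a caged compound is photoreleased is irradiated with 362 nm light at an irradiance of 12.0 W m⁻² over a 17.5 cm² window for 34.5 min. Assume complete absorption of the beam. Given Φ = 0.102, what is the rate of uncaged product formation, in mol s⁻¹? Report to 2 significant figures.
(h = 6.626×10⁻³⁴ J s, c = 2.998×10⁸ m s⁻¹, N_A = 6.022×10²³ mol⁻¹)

Photon energy at 362 nm: hc/λ = (6.626×10⁻³⁴)(2.998×10⁸)/(362×10⁻⁹) = 5.487×10⁻¹⁹ J.
Energy delivered: (12.0 W m⁻²)(17.5×10⁻⁴ m²)(2070 s) = 43.47 J.
Photons incident: 43.47 / 5.487×10⁻¹⁹ = 7.922×10¹⁹, i.e. 7.922×10¹⁹/6.022×10²³ = 1.316×10⁻⁴ mol.
Product formed: 0.102 × 1.316×10⁻⁴ = 1.342×10⁻⁵ mol.
Rate: 1.342×10⁻⁵ / 2070 s = 6.5×10⁻⁹ mol s⁻¹.

6.5×10⁻⁹ mol s⁻¹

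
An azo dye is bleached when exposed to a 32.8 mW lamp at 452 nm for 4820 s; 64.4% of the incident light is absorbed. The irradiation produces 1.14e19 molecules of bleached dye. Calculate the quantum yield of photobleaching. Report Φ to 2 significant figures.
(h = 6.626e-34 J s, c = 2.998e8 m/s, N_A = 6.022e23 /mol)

Product: 1.14e19 / 6.022e23 = 1.893e-5 mol.
Photon energy at 452 nm: hc/λ = (6.626e-34)(2.998e8)/(452e-9) = 4.395e-19 J.
Energy delivered: (32.8 mW)(4820 s) = 158.1 J.
Photons incident: 158.1 / 4.395e-19 = 3.597e20, i.e. 3.597e20/6.022e23 = 5.973e-4 mol.
Photons absorbed: 0.644 × 5.973e-4 = 3.847e-4 mol.
Φ = 1.893e-5 mol / 3.847e-4 mol photons = 0.049.

Φ = 0.049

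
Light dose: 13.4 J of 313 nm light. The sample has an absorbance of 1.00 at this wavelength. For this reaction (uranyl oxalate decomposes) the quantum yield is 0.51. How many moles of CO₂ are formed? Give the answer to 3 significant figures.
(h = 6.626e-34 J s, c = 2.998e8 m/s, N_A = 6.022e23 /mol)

Photon energy at 313 nm: hc/λ = (6.626e-34)(2.998e8)/(313e-9) = 6.347e-19 J.
Photons incident: 13.4 / 6.347e-19 = 2.111e19, i.e. 2.111e19/6.022e23 = 3.505e-5 mol.
Fraction absorbed: 1 − 10^(−1.00) = 0.9000.
Photons absorbed: 0.9000 × 3.505e-5 = 3.155e-5 mol.
Product: Φ × n_abs = 0.51 × 3.155e-5 = 1.609e-5 mol.

1.61e-5 mol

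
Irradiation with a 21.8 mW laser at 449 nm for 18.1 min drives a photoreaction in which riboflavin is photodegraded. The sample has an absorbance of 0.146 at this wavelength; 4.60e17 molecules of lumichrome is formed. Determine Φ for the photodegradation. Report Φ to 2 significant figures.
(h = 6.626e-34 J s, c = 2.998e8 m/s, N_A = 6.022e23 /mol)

Φ = 0.030

Product: 4.60e17 / 6.022e23 = 7.639e-7 mol.
Photon energy at 449 nm: hc/λ = (6.626e-34)(2.998e8)/(449e-9) = 4.424e-19 J.
Energy delivered: (21.8 mW)(1086 s) = 23.67 J.
Photons incident: 23.67 / 4.424e-19 = 5.350e19, i.e. 5.350e19/6.022e23 = 8.884e-5 mol.
Fraction absorbed: 1 − 10^(−0.146) = 0.2855.
Photons absorbed: 0.2855 × 8.884e-5 = 2.536e-5 mol.
Φ = 7.639e-7 mol / 2.536e-5 mol photons = 0.030.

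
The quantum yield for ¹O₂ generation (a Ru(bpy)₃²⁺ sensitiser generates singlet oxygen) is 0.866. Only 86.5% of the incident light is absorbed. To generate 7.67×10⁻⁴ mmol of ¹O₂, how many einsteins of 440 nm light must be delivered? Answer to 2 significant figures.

Product: 7.67×10⁻⁴ mmol = 7.67×10⁻⁷ mol.
Photons that must be absorbed: 7.67×10⁻⁷ / 0.866 = 8.857×10⁻⁷ mol.
Incident photons needed: 8.857×10⁻⁷ / 0.865 = 1.024×10⁻⁶ mol.

1.0×10⁻⁶ einstein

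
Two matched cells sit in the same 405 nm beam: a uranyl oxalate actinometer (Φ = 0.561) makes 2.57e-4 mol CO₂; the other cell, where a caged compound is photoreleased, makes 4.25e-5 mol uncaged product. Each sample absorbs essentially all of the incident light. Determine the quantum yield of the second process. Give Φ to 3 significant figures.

Photons absorbed by the actinometer: 2.57e-4 / 0.561 = 4.581e-4 mol.
Φ(unknown) = 4.25e-5 / 4.581e-4 = 0.0928.

Φ = 0.0928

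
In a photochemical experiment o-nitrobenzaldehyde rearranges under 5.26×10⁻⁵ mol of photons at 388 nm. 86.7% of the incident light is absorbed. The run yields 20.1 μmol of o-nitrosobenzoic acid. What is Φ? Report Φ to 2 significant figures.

Φ = 0.44

Product: 20.1 μmol = 2.01×10⁻⁵ mol.
Photons absorbed: 0.867 × 5.26×10⁻⁵ = 4.560×10⁻⁵ mol.
Φ = 2.01×10⁻⁵ mol / 4.560×10⁻⁵ mol photons = 0.44.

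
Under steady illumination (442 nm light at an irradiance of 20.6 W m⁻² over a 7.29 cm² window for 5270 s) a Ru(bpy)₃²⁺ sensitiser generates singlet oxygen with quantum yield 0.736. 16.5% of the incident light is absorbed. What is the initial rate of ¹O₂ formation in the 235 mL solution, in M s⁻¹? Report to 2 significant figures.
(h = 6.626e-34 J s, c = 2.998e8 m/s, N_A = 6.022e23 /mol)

2.9e-8 M s⁻¹

Photon energy at 442 nm: hc/λ = (6.626e-34)(2.998e8)/(442e-9) = 4.494e-19 J.
Energy delivered: (20.6 W m⁻²)(7.29e-4 m²)(5270 s) = 79.14 J.
Photons incident: 79.14 / 4.494e-19 = 1.761e20, i.e. 1.761e20/6.022e23 = 2.924e-4 mol.
Photons absorbed: 0.165 × 2.924e-4 = 4.825e-5 mol.
Product formed: 0.736 × 4.825e-5 = 3.551e-5 mol.
Rate: 3.551e-5 mol / (5270 s × 0.235 L) = 2.9e-8 M s⁻¹.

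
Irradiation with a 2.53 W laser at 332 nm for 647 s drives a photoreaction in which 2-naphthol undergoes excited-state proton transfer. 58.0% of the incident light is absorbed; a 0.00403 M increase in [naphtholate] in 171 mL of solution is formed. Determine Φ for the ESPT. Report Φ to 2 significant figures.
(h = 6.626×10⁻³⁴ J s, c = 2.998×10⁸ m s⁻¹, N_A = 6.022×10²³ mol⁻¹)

Product: (0.00403 M)(0.171 L) = 6.891×10⁻⁴ mol.
Photon energy at 332 nm: hc/λ = (6.626×10⁻³⁴)(2.998×10⁸)/(332×10⁻⁹) = 5.983×10⁻¹⁹ J.
Energy delivered: (2.53 W)(647 s) = 1637 J.
Photons incident: 1637 / 5.983×10⁻¹⁹ = 2.736×10²¹, i.e. 2.736×10²¹/6.022×10²³ = 0.004543 mol.
Photons absorbed: 0.580 × 0.004543 = 0.002635 mol.
Φ = 6.891×10⁻⁴ mol / 0.002635 mol photons = 0.26.

Φ = 0.26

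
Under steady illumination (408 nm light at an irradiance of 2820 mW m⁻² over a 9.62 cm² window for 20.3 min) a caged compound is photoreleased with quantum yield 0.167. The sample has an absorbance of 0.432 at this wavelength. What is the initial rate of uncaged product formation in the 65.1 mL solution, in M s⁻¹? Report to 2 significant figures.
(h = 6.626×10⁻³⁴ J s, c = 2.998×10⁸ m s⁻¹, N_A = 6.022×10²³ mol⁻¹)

1.5×10⁻⁸ M s⁻¹

Photon energy at 408 nm: hc/λ = (6.626×10⁻³⁴)(2.998×10⁸)/(408×10⁻⁹) = 4.869×10⁻¹⁹ J.
Energy delivered: (2820 mW m⁻²)(9.62×10⁻⁴ m²)(1218 s) = 3.304 J.
Photons incident: 3.304 / 4.869×10⁻¹⁹ = 6.786×10¹⁸, i.e. 6.786×10¹⁸/6.022×10²³ = 1.127×10⁻⁵ mol.
Fraction absorbed: 1 − 10^(−0.432) = 0.6302.
Photons absorbed: 0.6302 × 1.127×10⁻⁵ = 7.102×10⁻⁶ mol.
Product formed: 0.167 × 7.102×10⁻⁶ = 1.186×10⁻⁶ mol.
Rate: 1.186×10⁻⁶ mol / (1218 s × 0.0651 L) = 1.5×10⁻⁸ M s⁻¹.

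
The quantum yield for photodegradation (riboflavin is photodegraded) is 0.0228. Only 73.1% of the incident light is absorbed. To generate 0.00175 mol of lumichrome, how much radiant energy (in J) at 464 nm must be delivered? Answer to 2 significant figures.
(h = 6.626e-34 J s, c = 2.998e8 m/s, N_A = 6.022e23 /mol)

Photons that must be absorbed: 0.00175 / 0.0228 = 0.07675 mol.
Incident photons needed: 0.07675 / 0.731 = 0.1050 mol.
Photon energy: hc/λ = 4.281e-19 J; per mole, 2.578e5 J mol⁻¹.
Energy required: 0.1050 × 2.578e5 = 2.7e4 J.

2.7e4 J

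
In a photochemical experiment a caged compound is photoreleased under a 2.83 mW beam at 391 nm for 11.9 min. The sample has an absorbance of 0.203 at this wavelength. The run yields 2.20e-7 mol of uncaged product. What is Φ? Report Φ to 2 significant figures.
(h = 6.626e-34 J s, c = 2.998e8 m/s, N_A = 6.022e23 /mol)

Φ = 0.089

Photon energy at 391 nm: hc/λ = (6.626e-34)(2.998e8)/(391e-9) = 5.080e-19 J.
Energy delivered: (2.83 mW)(714 s) = 2.021 J.
Photons incident: 2.021 / 5.080e-19 = 3.978e18, i.e. 3.978e18/6.022e23 = 6.606e-6 mol.
Fraction absorbed: 1 − 10^(−0.203) = 0.3734.
Photons absorbed: 0.3734 × 6.606e-6 = 2.467e-6 mol.
Φ = 2.20e-7 mol / 2.467e-6 mol photons = 0.089.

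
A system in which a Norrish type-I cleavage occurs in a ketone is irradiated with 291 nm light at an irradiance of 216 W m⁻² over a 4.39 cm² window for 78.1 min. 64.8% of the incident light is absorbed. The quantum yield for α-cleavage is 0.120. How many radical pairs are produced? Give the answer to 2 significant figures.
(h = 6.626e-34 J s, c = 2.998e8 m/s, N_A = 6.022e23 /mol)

Photon energy at 291 nm: hc/λ = (6.626e-34)(2.998e8)/(291e-9) = 6.826e-19 J.
Energy delivered: (216 W m⁻²)(4.39e-4 m²)(4686 s) = 444.3 J.
Photons incident: 444.3 / 6.826e-19 = 6.509e20, i.e. 6.509e20/6.022e23 = 0.001081 mol.
Photons absorbed: 0.648 × 0.001081 = 7.005e-4 mol.
Product: Φ × n_abs = 0.120 × 7.005e-4 = 8.406e-5 mol.
As a count: 8.406e-5 × 6.022e23 = 5.1e19.

5.1e19 radical pairs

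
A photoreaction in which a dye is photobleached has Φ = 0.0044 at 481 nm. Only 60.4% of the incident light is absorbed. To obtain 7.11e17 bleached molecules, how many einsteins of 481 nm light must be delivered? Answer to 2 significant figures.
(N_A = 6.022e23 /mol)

Product: 7.11e17 / 6.022e23 = 1.181e-6 mol.
Photons that must be absorbed: 1.181e-6 / 0.0044 = 2.684e-4 mol.
Incident photons needed: 2.684e-4 / 0.604 = 4.444e-4 mol.

4.4e-4 einstein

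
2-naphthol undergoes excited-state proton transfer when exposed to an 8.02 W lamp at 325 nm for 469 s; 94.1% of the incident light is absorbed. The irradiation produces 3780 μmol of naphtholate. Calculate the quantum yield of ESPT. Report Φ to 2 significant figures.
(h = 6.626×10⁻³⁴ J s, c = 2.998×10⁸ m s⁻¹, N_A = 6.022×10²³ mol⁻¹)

Product: 3780 μmol = 0.00378 mol.
Photon energy at 325 nm: hc/λ = (6.626×10⁻³⁴)(2.998×10⁸)/(325×10⁻⁹) = 6.112×10⁻¹⁹ J.
Energy delivered: (8.02 W)(469 s) = 3761 J.
Photons incident: 3761 / 6.112×10⁻¹⁹ = 6.153×10²¹, i.e. 6.153×10²¹/6.022×10²³ = 0.01022 mol.
Photons absorbed: 0.941 × 0.01022 = 0.009617 mol.
Φ = 0.00378 mol / 0.009617 mol photons = 0.39.

Φ = 0.39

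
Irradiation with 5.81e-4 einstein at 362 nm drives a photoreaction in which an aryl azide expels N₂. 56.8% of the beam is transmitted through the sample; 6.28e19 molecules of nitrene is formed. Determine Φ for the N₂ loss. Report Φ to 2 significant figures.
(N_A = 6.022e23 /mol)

Φ = 0.42

Product: 6.28e19 / 6.022e23 = 1.043e-4 mol.
Fraction absorbed: 1 − 56.8/100 = 0.4320.
Photons absorbed: 0.4320 × 5.81e-4 = 2.510e-4 mol.
Φ = 1.043e-4 mol / 2.510e-4 mol photons = 0.42.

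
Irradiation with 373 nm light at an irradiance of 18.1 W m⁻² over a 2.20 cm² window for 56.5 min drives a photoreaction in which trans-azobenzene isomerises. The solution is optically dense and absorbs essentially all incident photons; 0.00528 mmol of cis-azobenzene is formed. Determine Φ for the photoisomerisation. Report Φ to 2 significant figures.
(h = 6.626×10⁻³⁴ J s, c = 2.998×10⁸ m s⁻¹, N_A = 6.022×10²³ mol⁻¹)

Φ = 0.13

Product: 0.00528 mmol = 5.28×10⁻⁶ mol.
Photon energy at 373 nm: hc/λ = (6.626×10⁻³⁴)(2.998×10⁸)/(373×10⁻⁹) = 5.326×10⁻¹⁹ J.
Energy delivered: (18.1 W m⁻²)(2.20×10⁻⁴ m²)(3390 s) = 13.50 J.
Photons incident: 13.50 / 5.326×10⁻¹⁹ = 2.535×10¹⁹, i.e. 2.535×10¹⁹/6.022×10²³ = 4.210×10⁻⁵ mol.
Φ = 5.28×10⁻⁶ mol / 4.210×10⁻⁵ mol photons = 0.13.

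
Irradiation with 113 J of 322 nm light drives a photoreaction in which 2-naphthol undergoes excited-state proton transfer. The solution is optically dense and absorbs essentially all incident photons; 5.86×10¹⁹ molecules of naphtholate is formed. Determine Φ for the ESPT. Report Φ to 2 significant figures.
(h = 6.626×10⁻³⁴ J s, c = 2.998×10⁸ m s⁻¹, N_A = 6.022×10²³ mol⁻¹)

Product: 5.86×10¹⁹ / 6.022×10²³ = 9.731×10⁻⁵ mol.
Photon energy at 322 nm: hc/λ = (6.626×10⁻³⁴)(2.998×10⁸)/(322×10⁻⁹) = 6.169×10⁻¹⁹ J.
Photons incident: 113 / 6.169×10⁻¹⁹ = 1.832×10²⁰, i.e. 1.832×10²⁰/6.022×10²³ = 3.042×10⁻⁴ mol.
Φ = 9.731×10⁻⁵ mol / 3.042×10⁻⁴ mol photons = 0.32.

Φ = 0.32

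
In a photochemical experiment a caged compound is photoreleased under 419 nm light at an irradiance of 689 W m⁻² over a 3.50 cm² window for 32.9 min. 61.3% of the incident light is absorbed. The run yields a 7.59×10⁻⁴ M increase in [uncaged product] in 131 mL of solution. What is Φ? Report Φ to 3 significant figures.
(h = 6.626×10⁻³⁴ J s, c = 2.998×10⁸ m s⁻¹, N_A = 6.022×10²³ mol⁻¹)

Φ = 0.0973

Product: (7.59×10⁻⁴ M)(0.131 L) = 9.943×10⁻⁵ mol.
Photon energy at 419 nm: hc/λ = (6.626×10⁻³⁴)(2.998×10⁸)/(419×10⁻⁹) = 4.741×10⁻¹⁹ J.
Energy delivered: (689 W m⁻²)(3.50×10⁻⁴ m²)(1974 s) = 476.0 J.
Photons incident: 476.0 / 4.741×10⁻¹⁹ = 1.004×10²¹, i.e. 1.004×10²¹/6.022×10²³ = 0.001667 mol.
Photons absorbed: 0.613 × 0.001667 = 0.001022 mol.
Φ = 9.943×10⁻⁵ mol / 0.001022 mol photons = 0.0973.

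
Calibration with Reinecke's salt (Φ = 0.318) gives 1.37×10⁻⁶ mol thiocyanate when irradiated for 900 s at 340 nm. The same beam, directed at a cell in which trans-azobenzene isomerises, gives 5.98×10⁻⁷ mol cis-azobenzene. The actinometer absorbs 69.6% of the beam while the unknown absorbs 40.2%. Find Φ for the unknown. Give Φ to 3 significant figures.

Photons absorbed by the actinometer: 1.37×10⁻⁶ / 0.318 = 4.308×10⁻⁶ mol.
Incident flux: 4.308×10⁻⁶ / 0.696 = 6.190×10⁻⁶ einstein.
Absorbed by unknown: 0.402 × 6.190×10⁻⁶ = 2.488×10⁻⁶ mol.
Φ(unknown) = 5.98×10⁻⁷ / 2.488×10⁻⁶ = 0.240.

Φ = 0.240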